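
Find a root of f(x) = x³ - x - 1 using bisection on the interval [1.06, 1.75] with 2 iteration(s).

f(x) = x³ - x - 1
Initial interval: [1.06, 1.75]

Iteration 1:
  c_1 = (1.060000 + 1.750000)/2 = 1.405000
  f(c_1) = f(1.405000) = 0.368505
  f(a) × f(c) < 0, new interval: [1.060000, 1.405000]
Iteration 2:
  c_2 = (1.060000 + 1.405000)/2 = 1.232500
  f(c_2) = f(1.232500) = -0.360263
  f(a) × f(c) ≥ 0, new interval: [1.232500, 1.405000]

After 2 iteration(s), the approximation is c_2 = 1.232500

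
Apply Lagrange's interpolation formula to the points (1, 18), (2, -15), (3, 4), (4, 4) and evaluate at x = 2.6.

Lagrange interpolation formula:
P(x) = Σ yᵢ × Lᵢ(x)
where Lᵢ(x) = Π_{j≠i} (x - xⱼ)/(xᵢ - xⱼ)

L_0(2.6) = (2.6 - 2)/(1 - 2) × (2.6 - 3)/(1 - 3) × (2.6 - 4)/(1 - 4) = -0.056000
L_1(2.6) = (2.6 - 1)/(2 - 1) × (2.6 - 3)/(2 - 3) × (2.6 - 4)/(2 - 4) = 0.448000
L_2(2.6) = (2.6 - 1)/(3 - 1) × (2.6 - 2)/(3 - 2) × (2.6 - 4)/(3 - 4) = 0.672000
L_3(2.6) = (2.6 - 1)/(4 - 1) × (2.6 - 2)/(4 - 2) × (2.6 - 3)/(4 - 3) = -0.064000

P(2.6) = 18×L_0(2.6) + (-15)×L_1(2.6) + 4×L_2(2.6) + 4×L_3(2.6)
P(2.6) = -5.296000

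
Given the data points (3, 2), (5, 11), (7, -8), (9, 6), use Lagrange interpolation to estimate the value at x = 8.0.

Lagrange interpolation formula:
P(x) = Σ yᵢ × Lᵢ(x)
where Lᵢ(x) = Π_{j≠i} (x - xⱼ)/(xᵢ - xⱼ)

L_0(8.0) = (8.0 - 5)/(3 - 5) × (8.0 - 7)/(3 - 7) × (8.0 - 9)/(3 - 9) = 0.062500
L_1(8.0) = (8.0 - 3)/(5 - 3) × (8.0 - 7)/(5 - 7) × (8.0 - 9)/(5 - 9) = -0.312500
L_2(8.0) = (8.0 - 3)/(7 - 3) × (8.0 - 5)/(7 - 5) × (8.0 - 9)/(7 - 9) = 0.937500
L_3(8.0) = (8.0 - 3)/(9 - 3) × (8.0 - 5)/(9 - 5) × (8.0 - 7)/(9 - 7) = 0.312500

P(8.0) = 2×L_0(8.0) + 11×L_1(8.0) + (-8)×L_2(8.0) + 6×L_3(8.0)
P(8.0) = -8.937500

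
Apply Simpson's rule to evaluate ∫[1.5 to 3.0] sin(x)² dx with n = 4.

f(x) = sin(x)²
a = 1.5, b = 3.0, n = 4
h = (b - a)/n = 0.375000

Simpson's rule: (h/3)[f(x₀) + 4f(x₁) + 2f(x₂) + ... + f(xₙ)]

x_0 = 1.5000, f(x_0) = 0.994996, coefficient = 1
x_1 = 1.8750, f(x_1) = 0.910280, coefficient = 4
x_2 = 2.2500, f(x_2) = 0.605398, coefficient = 2
x_3 = 2.6250, f(x_3) = 0.243957, coefficient = 4
x_4 = 3.0000, f(x_4) = 0.019915, coefficient = 1

I ≈ (0.375000/3) × 6.842655 = 0.855332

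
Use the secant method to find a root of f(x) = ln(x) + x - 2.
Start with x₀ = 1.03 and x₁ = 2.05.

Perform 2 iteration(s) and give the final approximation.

f(x) = ln(x) + x - 2
x₀ = 1.03, x₁ = 2.05

Secant formula: x_{n+1} = x_n - f(x_n)(x_n - x_{n-1})/(f(x_n) - f(x_{n-1}))

Iteration 1:
  f(1.030000) = -0.940441
  f(2.050000) = 0.767840
  x_2 = 2.050000 - 0.767840×(2.050000 - 1.030000)/(0.767840 - (-0.940441))
       = 1.591529
Iteration 2:
  f(2.050000) = 0.767840
  f(1.591529) = 0.056225
  x_3 = 1.591529 - 0.056225×(1.591529 - 2.050000)/(0.056225 - 0.767840)
       = 1.555306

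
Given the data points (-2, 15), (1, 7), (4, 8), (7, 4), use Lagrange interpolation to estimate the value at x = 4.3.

Lagrange interpolation formula:
P(x) = Σ yᵢ × Lᵢ(x)
where Lᵢ(x) = Π_{j≠i} (x - xⱼ)/(xᵢ - xⱼ)

L_0(4.3) = (4.3 - 1)/(-2 - 1) × (4.3 - 4)/(-2 - 4) × (4.3 - 7)/(-2 - 7) = 0.016500
L_1(4.3) = (4.3 - (-2))/(1 - (-2)) × (4.3 - 4)/(1 - 4) × (4.3 - 7)/(1 - 7) = -0.094500
L_2(4.3) = (4.3 - (-2))/(4 - (-2)) × (4.3 - 1)/(4 - 1) × (4.3 - 7)/(4 - 7) = 1.039500
L_3(4.3) = (4.3 - (-2))/(7 - (-2)) × (4.3 - 1)/(7 - 1) × (4.3 - 4)/(7 - 4) = 0.038500

P(4.3) = 15×L_0(4.3) + 7×L_1(4.3) + 8×L_2(4.3) + 4×L_3(4.3)
P(4.3) = 8.056000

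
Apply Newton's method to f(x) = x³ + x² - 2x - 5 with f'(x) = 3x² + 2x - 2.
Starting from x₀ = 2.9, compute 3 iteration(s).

f(x) = x³ + x² - 2x - 5
f'(x) = 3x² + 2x - 2
x₀ = 2.9

Newton-Raphson formula: x_{n+1} = x_n - f(x_n)/f'(x_n)

Iteration 1:
  f(2.900000) = 21.999000
  f'(2.900000) = 29.030000
  x_1 = 2.900000 - 21.999000/29.030000 = 2.142198
Iteration 2:
  f(2.142198) = 5.135185
  f'(2.142198) = 16.051429
  x_2 = 2.142198 - 5.135185/16.051429 = 1.822277
Iteration 3:
  f(1.822277) = 0.727363
  f'(1.822277) = 11.606634
  x_3 = 1.822277 - 0.727363/11.606634 = 1.759609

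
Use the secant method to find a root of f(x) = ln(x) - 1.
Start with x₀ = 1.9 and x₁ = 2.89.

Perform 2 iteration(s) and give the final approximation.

f(x) = ln(x) - 1
x₀ = 1.9, x₁ = 2.89

Secant formula: x_{n+1} = x_n - f(x_n)(x_n - x_{n-1})/(f(x_n) - f(x_{n-1}))

Iteration 1:
  f(1.900000) = -0.358146
  f(2.890000) = 0.061257
  x_2 = 2.890000 - 0.061257×(2.890000 - 1.900000)/(0.061257 - (-0.358146))
       = 2.745404
Iteration 2:
  f(2.890000) = 0.061257
  f(2.745404) = 0.009928
  x_3 = 2.745404 - 0.009928×(2.745404 - 2.890000)/(0.009928 - 0.061257)
       = 2.717435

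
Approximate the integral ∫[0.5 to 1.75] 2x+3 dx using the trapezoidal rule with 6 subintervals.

f(x) = 2x+3
a = 0.5, b = 1.75, n = 6
h = (b - a)/n = 0.208333

Trapezoidal rule: (h/2)[f(x₀) + 2f(x₁) + 2f(x₂) + ... + f(xₙ)]

x_0 = 0.5000, f(x_0) = 4.000000, coefficient = 1
x_1 = 0.7083, f(x_1) = 4.416667, coefficient = 2
x_2 = 0.9167, f(x_2) = 4.833333, coefficient = 2
x_3 = 1.1250, f(x_3) = 5.250000, coefficient = 2
x_4 = 1.3333, f(x_4) = 5.666667, coefficient = 2
x_5 = 1.5417, f(x_5) = 6.083333, coefficient = 2
x_6 = 1.7500, f(x_6) = 6.500000, coefficient = 1

I ≈ (0.208333/2) × 63.000000 = 6.562500
Exact value: 6.562500
Error: 0.000000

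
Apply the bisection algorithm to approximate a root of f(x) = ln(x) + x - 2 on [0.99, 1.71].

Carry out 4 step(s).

f(x) = ln(x) + x - 2
Initial interval: [0.99, 1.71]

Iteration 1:
  c_1 = (0.990000 + 1.710000)/2 = 1.350000
  f(c_1) = f(1.350000) = -0.349895
  f(a) × f(c) ≥ 0, new interval: [1.350000, 1.710000]
Iteration 2:
  c_2 = (1.350000 + 1.710000)/2 = 1.530000
  f(c_2) = f(1.530000) = -0.044732
  f(a) × f(c) ≥ 0, new interval: [1.530000, 1.710000]
Iteration 3:
  c_3 = (1.530000 + 1.710000)/2 = 1.620000
  f(c_3) = f(1.620000) = 0.102426
  f(a) × f(c) < 0, new interval: [1.530000, 1.620000]
Iteration 4:
  c_4 = (1.530000 + 1.620000)/2 = 1.575000
  f(c_4) = f(1.575000) = 0.029255
  f(a) × f(c) < 0, new interval: [1.530000, 1.575000]

After 4 iteration(s), the approximation is c_4 = 1.575000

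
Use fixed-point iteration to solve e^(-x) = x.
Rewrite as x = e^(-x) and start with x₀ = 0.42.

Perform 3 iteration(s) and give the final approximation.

Equation: e^(-x) = x
Fixed-point form: x = e^(-x)
x₀ = 0.42

x_1 = g(0.420000) = 0.657047
x_2 = g(0.657047) = 0.518380
x_3 = g(0.518380) = 0.595484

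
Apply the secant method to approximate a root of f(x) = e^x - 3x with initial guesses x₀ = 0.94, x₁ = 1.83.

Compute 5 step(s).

f(x) = e^x - 3x
x₀ = 0.94, x₁ = 1.83

Secant formula: x_{n+1} = x_n - f(x_n)(x_n - x_{n-1})/(f(x_n) - f(x_{n-1}))

Iteration 1:
  f(0.940000) = -0.260019
  f(1.830000) = 0.743887
  x_2 = 1.830000 - 0.743887×(1.830000 - 0.940000)/(0.743887 - (-0.260019))
       = 1.170516
Iteration 2:
  f(1.830000) = 0.743887
  f(1.170516) = -0.287892
  x_3 = 1.170516 - (-0.287892)×(1.170516 - 1.830000)/(-0.287892 - 0.743887)
       = 1.354529
Iteration 3:
  f(1.170516) = -0.287892
  f(1.354529) = -0.188652
  x_4 = 1.354529 - (-0.188652)×(1.354529 - 1.170516)/(-0.188652 - (-0.287892))
       = 1.704328
Iteration 4:
  f(1.354529) = -0.188652
  f(1.704328) = 0.384706
  x_5 = 1.704328 - 0.384706×(1.704328 - 1.354529)/(0.384706 - (-0.188652))
       = 1.469623
Iteration 5:
  f(1.704328) = 0.384706
  f(1.469623) = -0.061273
  x_6 = 1.469623 - (-0.061273)×(1.469623 - 1.704328)/(-0.061273 - 0.384706)
       = 1.501869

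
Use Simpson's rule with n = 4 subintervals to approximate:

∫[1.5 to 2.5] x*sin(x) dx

f(x) = x*sin(x)
a = 1.5, b = 2.5, n = 4
h = (b - a)/n = 0.250000

Simpson's rule: (h/3)[f(x₀) + 4f(x₁) + 2f(x₂) + ... + f(xₙ)]

x_0 = 1.5000, f(x_0) = 1.496242, coefficient = 1
x_1 = 1.7500, f(x_1) = 1.721975, coefficient = 4
x_2 = 2.0000, f(x_2) = 1.818595, coefficient = 2
x_3 = 2.2500, f(x_3) = 1.750665, coefficient = 4
x_4 = 2.5000, f(x_4) = 1.496180, coefficient = 1

I ≈ (0.250000/3) × 20.520173 = 1.710014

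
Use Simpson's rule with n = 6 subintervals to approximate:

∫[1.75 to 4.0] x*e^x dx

f(x) = x*e^x
a = 1.75, b = 4.0, n = 6
h = (b - a)/n = 0.375000

Simpson's rule: (h/3)[f(x₀) + 4f(x₁) + 2f(x₂) + ... + f(xₙ)]

x_0 = 1.7500, f(x_0) = 10.070555, coefficient = 1
x_1 = 2.1250, f(x_1) = 17.792407, coefficient = 4
x_2 = 2.5000, f(x_2) = 30.456235, coefficient = 2
x_3 = 2.8750, f(x_3) = 50.960594, coefficient = 4
x_4 = 3.2500, f(x_4) = 83.818605, coefficient = 2
x_5 = 3.6250, f(x_5) = 136.027121, coefficient = 4
x_6 = 4.0000, f(x_6) = 218.392600, coefficient = 1

I ≈ (0.375000/3) × 1276.133326 = 159.516666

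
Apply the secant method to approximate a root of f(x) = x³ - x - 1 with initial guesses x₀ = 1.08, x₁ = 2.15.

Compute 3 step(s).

f(x) = x³ - x - 1
x₀ = 1.08, x₁ = 2.15

Secant formula: x_{n+1} = x_n - f(x_n)(x_n - x_{n-1})/(f(x_n) - f(x_{n-1}))

Iteration 1:
  f(1.080000) = -0.820288
  f(2.150000) = 6.788375
  x_2 = 2.150000 - 6.788375×(2.150000 - 1.080000)/(6.788375 - (-0.820288))
       = 1.195356
Iteration 2:
  f(2.150000) = 6.788375
  f(1.195356) = -0.487339
  x_3 = 1.195356 - (-0.487339)×(1.195356 - 2.150000)/(-0.487339 - 6.788375)
       = 1.259300
Iteration 3:
  f(1.195356) = -0.487339
  f(1.259300) = -0.262256
  x_4 = 1.259300 - (-0.262256)×(1.259300 - 1.195356)/(-0.262256 - (-0.487339))
       = 1.333804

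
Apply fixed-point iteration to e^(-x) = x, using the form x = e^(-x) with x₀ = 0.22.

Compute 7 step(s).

Equation: e^(-x) = x
Fixed-point form: x = e^(-x)
x₀ = 0.22

x_1 = g(0.220000) = 0.802519
x_2 = g(0.802519) = 0.448199
x_3 = g(0.448199) = 0.638778
x_4 = g(0.638778) = 0.527937
x_5 = g(0.527937) = 0.589820
x_6 = g(0.589820) = 0.554427
x_7 = g(0.554427) = 0.574401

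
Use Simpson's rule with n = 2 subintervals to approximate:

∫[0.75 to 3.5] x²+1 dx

f(x) = x²+1
a = 0.75, b = 3.5, n = 2
h = (b - a)/n = 1.375000

Simpson's rule: (h/3)[f(x₀) + 4f(x₁) + 2f(x₂) + ... + f(xₙ)]

x_0 = 0.7500, f(x_0) = 1.562500, coefficient = 1
x_1 = 2.1250, f(x_1) = 5.515625, coefficient = 4
x_2 = 3.5000, f(x_2) = 13.250000, coefficient = 1

I ≈ (1.375000/3) × 36.875000 = 16.901042
Exact value: 16.901042
Error: 0.000000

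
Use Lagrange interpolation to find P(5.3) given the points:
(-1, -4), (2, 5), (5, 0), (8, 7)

Lagrange interpolation formula:
P(x) = Σ yᵢ × Lᵢ(x)
where Lᵢ(x) = Π_{j≠i} (x - xⱼ)/(xᵢ - xⱼ)

L_0(5.3) = (5.3 - 2)/(-1 - 2) × (5.3 - 5)/(-1 - 5) × (5.3 - 8)/(-1 - 8) = 0.016500
L_1(5.3) = (5.3 - (-1))/(2 - (-1)) × (5.3 - 5)/(2 - 5) × (5.3 - 8)/(2 - 8) = -0.094500
L_2(5.3) = (5.3 - (-1))/(5 - (-1)) × (5.3 - 2)/(5 - 2) × (5.3 - 8)/(5 - 8) = 1.039500
L_3(5.3) = (5.3 - (-1))/(8 - (-1)) × (5.3 - 2)/(8 - 2) × (5.3 - 5)/(8 - 5) = 0.038500

P(5.3) = (-4)×L_0(5.3) + 5×L_1(5.3) + 0×L_2(5.3) + 7×L_3(5.3)
P(5.3) = -0.269000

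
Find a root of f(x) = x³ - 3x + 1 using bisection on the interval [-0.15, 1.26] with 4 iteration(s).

f(x) = x³ - 3x + 1
Initial interval: [-0.15, 1.26]

Iteration 1:
  c_1 = (-0.150000 + 1.260000)/2 = 0.555000
  f(c_1) = f(0.555000) = -0.494046
  f(a) × f(c) < 0, new interval: [-0.150000, 0.555000]
Iteration 2:
  c_2 = (-0.150000 + 0.555000)/2 = 0.202500
  f(c_2) = f(0.202500) = 0.400804
  f(a) × f(c) ≥ 0, new interval: [0.202500, 0.555000]
Iteration 3:
  c_3 = (0.202500 + 0.555000)/2 = 0.378750
  f(c_3) = f(0.378750) = -0.081918
  f(a) × f(c) < 0, new interval: [0.202500, 0.378750]
Iteration 4:
  c_4 = (0.202500 + 0.378750)/2 = 0.290625
  f(c_4) = f(0.290625) = 0.152672
  f(a) × f(c) ≥ 0, new interval: [0.290625, 0.378750]

After 4 iteration(s), the approximation is c_4 = 0.290625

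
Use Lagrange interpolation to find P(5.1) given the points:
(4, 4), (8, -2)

Lagrange interpolation formula:
P(x) = Σ yᵢ × Lᵢ(x)
where Lᵢ(x) = Π_{j≠i} (x - xⱼ)/(xᵢ - xⱼ)

L_0(5.1) = (5.1 - 8)/(4 - 8) = 0.725000
L_1(5.1) = (5.1 - 4)/(8 - 4) = 0.275000

P(5.1) = 4×L_0(5.1) + (-2)×L_1(5.1)
P(5.1) = 2.350000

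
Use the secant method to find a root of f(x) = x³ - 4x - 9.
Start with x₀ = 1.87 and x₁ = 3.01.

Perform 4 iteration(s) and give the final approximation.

f(x) = x³ - 4x - 9
x₀ = 1.87, x₁ = 3.01

Secant formula: x_{n+1} = x_n - f(x_n)(x_n - x_{n-1})/(f(x_n) - f(x_{n-1}))

Iteration 1:
  f(1.870000) = -9.940797
  f(3.010000) = 6.230901
  x_2 = 3.010000 - 6.230901×(3.010000 - 1.870000)/(6.230901 - (-9.940797))
       = 2.570762
Iteration 2:
  f(3.010000) = 6.230901
  f(2.570762) = -2.293355
  x_3 = 2.570762 - (-2.293355)×(2.570762 - 3.010000)/(-2.293355 - 6.230901)
       = 2.688934
Iteration 3:
  f(2.570762) = -2.293355
  f(2.688934) = -0.313761
  x_4 = 2.688934 - (-0.313761)×(2.688934 - 2.570762)/(-0.313761 - (-2.293355))
       = 2.707664
Iteration 4:
  f(2.688934) = -0.313761
  f(2.707664) = 0.020430
  x_5 = 2.707664 - 0.020430×(2.707664 - 2.688934)/(0.020430 - (-0.313761))
       = 2.706519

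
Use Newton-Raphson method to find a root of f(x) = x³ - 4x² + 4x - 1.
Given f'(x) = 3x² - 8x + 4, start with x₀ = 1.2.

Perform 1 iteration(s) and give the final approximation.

f(x) = x³ - 4x² + 4x - 1
f'(x) = 3x² - 8x + 4
x₀ = 1.2

Newton-Raphson formula: x_{n+1} = x_n - f(x_n)/f'(x_n)

Iteration 1:
  f(1.200000) = -0.232000
  f'(1.200000) = -1.280000
  x_1 = 1.200000 - (-0.232000)/(-1.280000) = 1.018750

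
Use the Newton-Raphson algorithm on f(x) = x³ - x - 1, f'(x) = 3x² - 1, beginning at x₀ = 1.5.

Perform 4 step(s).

f(x) = x³ - x - 1
f'(x) = 3x² - 1
x₀ = 1.5

Newton-Raphson formula: x_{n+1} = x_n - f(x_n)/f'(x_n)

Iteration 1:
  f(1.500000) = 0.875000
  f'(1.500000) = 5.750000
  x_1 = 1.500000 - 0.875000/5.750000 = 1.347826
Iteration 2:
  f(1.347826) = 0.100682
  f'(1.347826) = 4.449905
  x_2 = 1.347826 - 0.100682/4.449905 = 1.325200
Iteration 3:
  f(1.325200) = 0.002058
  f'(1.325200) = 4.268468
  x_3 = 1.325200 - 0.002058/4.268468 = 1.324718
Iteration 4:
  f(1.324718) = 0.000001
  f'(1.324718) = 4.264635
  x_4 = 1.324718 - 0.000001/4.264635 = 1.324718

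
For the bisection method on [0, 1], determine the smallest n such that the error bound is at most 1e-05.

We need (b-a)/2^n ≤ 1e-05
(1 - 0)/2^n ≤ 1e-05
1/2^n ≤ 1e-05
2^n ≥ 100000
n ≥ log₂(100000) = 16.61
n ≥ 17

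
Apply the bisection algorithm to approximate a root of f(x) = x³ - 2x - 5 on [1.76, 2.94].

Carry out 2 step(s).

f(x) = x³ - 2x - 5
Initial interval: [1.76, 2.94]

Iteration 1:
  c_1 = (1.760000 + 2.940000)/2 = 2.350000
  f(c_1) = f(2.350000) = 3.277875
  f(a) × f(c) < 0, new interval: [1.760000, 2.350000]
Iteration 2:
  c_2 = (1.760000 + 2.350000)/2 = 2.055000
  f(c_2) = f(2.055000) = -0.431684
  f(a) × f(c) ≥ 0, new interval: [2.055000, 2.350000]

After 2 iteration(s), the approximation is c_2 = 2.055000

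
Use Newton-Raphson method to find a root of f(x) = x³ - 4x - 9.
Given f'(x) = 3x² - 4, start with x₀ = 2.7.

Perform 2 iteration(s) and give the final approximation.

f(x) = x³ - 4x - 9
f'(x) = 3x² - 4
x₀ = 2.7

Newton-Raphson formula: x_{n+1} = x_n - f(x_n)/f'(x_n)

Iteration 1:
  f(2.700000) = -0.117000
  f'(2.700000) = 17.870000
  x_1 = 2.700000 - (-0.117000)/17.870000 = 2.706547
Iteration 2:
  f(2.706547) = 0.000348
  f'(2.706547) = 17.976195
  x_2 = 2.706547 - 0.000348/17.976195 = 2.706528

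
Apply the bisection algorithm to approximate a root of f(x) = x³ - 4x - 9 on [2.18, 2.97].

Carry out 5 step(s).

f(x) = x³ - 4x - 9
Initial interval: [2.18, 2.97]

Iteration 1:
  c_1 = (2.180000 + 2.970000)/2 = 2.575000
  f(c_1) = f(2.575000) = -2.226141
  f(a) × f(c) ≥ 0, new interval: [2.575000, 2.970000]
Iteration 2:
  c_2 = (2.575000 + 2.970000)/2 = 2.772500
  f(c_2) = f(2.772500) = 1.221532
  f(a) × f(c) < 0, new interval: [2.575000, 2.772500]
Iteration 3:
  c_3 = (2.575000 + 2.772500)/2 = 2.673750
  f(c_3) = f(2.673750) = -0.580524
  f(a) × f(c) ≥ 0, new interval: [2.673750, 2.772500]
Iteration 4:
  c_4 = (2.673750 + 2.772500)/2 = 2.723125
  f(c_4) = f(2.723125) = 0.300588
  f(a) × f(c) < 0, new interval: [2.673750, 2.723125]
Iteration 5:
  c_5 = (2.673750 + 2.723125)/2 = 2.698437
  f(c_5) = f(2.698437) = -0.144902
  f(a) × f(c) ≥ 0, new interval: [2.698437, 2.723125]

After 5 iteration(s), the approximation is c_5 = 2.698437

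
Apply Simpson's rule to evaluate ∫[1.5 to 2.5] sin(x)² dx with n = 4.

f(x) = sin(x)²
a = 1.5, b = 2.5, n = 4
h = (b - a)/n = 0.250000

Simpson's rule: (h/3)[f(x₀) + 4f(x₁) + 2f(x₂) + ... + f(xₙ)]

x_0 = 1.5000, f(x_0) = 0.994996, coefficient = 1
x_1 = 1.7500, f(x_1) = 0.968228, coefficient = 4
x_2 = 2.0000, f(x_2) = 0.826822, coefficient = 2
x_3 = 2.2500, f(x_3) = 0.605398, coefficient = 4
x_4 = 2.5000, f(x_4) = 0.358169, coefficient = 1

I ≈ (0.250000/3) × 9.301314 = 0.775109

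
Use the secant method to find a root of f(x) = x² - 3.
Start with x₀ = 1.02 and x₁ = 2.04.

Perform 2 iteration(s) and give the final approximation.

f(x) = x² - 3
x₀ = 1.02, x₁ = 2.04

Secant formula: x_{n+1} = x_n - f(x_n)(x_n - x_{n-1})/(f(x_n) - f(x_{n-1}))

Iteration 1:
  f(1.020000) = -1.959600
  f(2.040000) = 1.161600
  x_2 = 2.040000 - 1.161600×(2.040000 - 1.020000)/(1.161600 - (-1.959600))
       = 1.660392
Iteration 2:
  f(2.040000) = 1.161600
  f(1.660392) = -0.243098
  x_3 = 1.660392 - (-0.243098)×(1.660392 - 2.040000)/(-0.243098 - 1.161600)
       = 1.726087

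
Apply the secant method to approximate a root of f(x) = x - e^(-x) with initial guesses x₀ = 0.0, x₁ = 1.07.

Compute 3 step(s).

f(x) = x - e^(-x)
x₀ = 0.0, x₁ = 1.07

Secant formula: x_{n+1} = x_n - f(x_n)(x_n - x_{n-1})/(f(x_n) - f(x_{n-1}))

Iteration 1:
  f(0.000000) = -1.000000
  f(1.070000) = 0.726991
  x_2 = 1.070000 - 0.726991×(1.070000 - 0.000000)/(0.726991 - (-1.000000))
       = 0.619575
Iteration 2:
  f(1.070000) = 0.726991
  f(0.619575) = 0.081401
  x_3 = 0.619575 - 0.081401×(0.619575 - 1.070000)/(0.081401 - 0.726991)
       = 0.562781
Iteration 3:
  f(0.619575) = 0.081401
  f(0.562781) = -0.006841
  x_4 = 0.562781 - (-0.006841)×(0.562781 - 0.619575)/(-0.006841 - 0.081401)
       = 0.567184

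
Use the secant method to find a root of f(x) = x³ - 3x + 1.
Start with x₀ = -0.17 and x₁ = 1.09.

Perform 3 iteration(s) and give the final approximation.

f(x) = x³ - 3x + 1
x₀ = -0.17, x₁ = 1.09

Secant formula: x_{n+1} = x_n - f(x_n)(x_n - x_{n-1})/(f(x_n) - f(x_{n-1}))

Iteration 1:
  f(-0.170000) = 1.505087
  f(1.090000) = -0.974971
  x_2 = 1.090000 - (-0.974971)×(1.090000 - (-0.170000))/(-0.974971 - 1.505087)
       = 0.594663
Iteration 2:
  f(1.090000) = -0.974971
  f(0.594663) = -0.573703
  x_3 = 0.594663 - (-0.573703)×(0.594663 - 1.090000)/(-0.573703 - (-0.974971))
       = -0.113531
Iteration 3:
  f(0.594663) = -0.573703
  f(-0.113531) = 1.339129
  x_4 = -0.113531 - 1.339129×(-0.113531 - 0.594663)/(1.339129 - (-0.573703))
       = 0.382260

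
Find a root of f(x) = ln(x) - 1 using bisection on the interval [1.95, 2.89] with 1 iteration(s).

f(x) = ln(x) - 1
Initial interval: [1.95, 2.89]

Iteration 1:
  c_1 = (1.950000 + 2.890000)/2 = 2.420000
  f(c_1) = f(2.420000) = -0.116232
  f(a) × f(c) ≥ 0, new interval: [2.420000, 2.890000]

After 1 iteration(s), the approximation is c_1 = 2.420000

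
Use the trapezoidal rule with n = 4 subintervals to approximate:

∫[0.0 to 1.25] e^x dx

f(x) = e^x
a = 0.0, b = 1.25, n = 4
h = (b - a)/n = 0.312500

Trapezoidal rule: (h/2)[f(x₀) + 2f(x₁) + 2f(x₂) + ... + f(xₙ)]

x_0 = 0.0000, f(x_0) = 1.000000, coefficient = 1
x_1 = 0.3125, f(x_1) = 1.366838, coefficient = 2
x_2 = 0.6250, f(x_2) = 1.868246, coefficient = 2
x_3 = 0.9375, f(x_3) = 2.553589, coefficient = 2
x_4 = 1.2500, f(x_4) = 3.490343, coefficient = 1

I ≈ (0.312500/2) × 16.067690 = 2.510577
Exact value: 2.490343
Error: 0.020234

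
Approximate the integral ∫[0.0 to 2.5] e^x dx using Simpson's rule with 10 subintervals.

f(x) = e^x
a = 0.0, b = 2.5, n = 10
h = (b - a)/n = 0.250000

Simpson's rule: (h/3)[f(x₀) + 4f(x₁) + 2f(x₂) + ... + f(xₙ)]

x_0 = 0.0000, f(x_0) = 1.000000, coefficient = 1
x_1 = 0.2500, f(x_1) = 1.284025, coefficient = 4
x_2 = 0.5000, f(x_2) = 1.648721, coefficient = 2
x_3 = 0.7500, f(x_3) = 2.117000, coefficient = 4
x_4 = 1.0000, f(x_4) = 2.718282, coefficient = 2
x_5 = 1.2500, f(x_5) = 3.490343, coefficient = 4
x_6 = 1.5000, f(x_6) = 4.481689, coefficient = 2
x_7 = 1.7500, f(x_7) = 5.754603, coefficient = 4
x_8 = 2.0000, f(x_8) = 7.389056, coefficient = 2
x_9 = 2.2500, f(x_9) = 9.487736, coefficient = 4
x_10 = 2.5000, f(x_10) = 12.182494, coefficient = 1

I ≈ (0.250000/3) × 134.192818 = 11.182735
Exact value: 11.182494
Error: 0.000241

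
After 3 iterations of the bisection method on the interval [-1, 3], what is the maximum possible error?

Bisection error bound: |error| ≤ (b-a)/2^n
|error| ≤ (3 - (-1))/2^3 = 4/2^3
|error| ≤ 0.5000000000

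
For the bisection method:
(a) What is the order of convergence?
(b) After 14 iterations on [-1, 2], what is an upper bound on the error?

(a) Bisection has linear (order 1) convergence; the error is halved each step.

(b) Error bound = (b-a)/2^n = (2 - (-1))/2^{14}
    = 3/2^{14}

(a) 1 (linear); (b) error ≤ 1.83e-04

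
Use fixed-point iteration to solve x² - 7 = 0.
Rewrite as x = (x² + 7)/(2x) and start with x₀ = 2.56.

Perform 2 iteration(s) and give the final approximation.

Equation: x² - 7 = 0
Fixed-point form: x = (x² + 7)/(2x)
x₀ = 2.56

x_1 = g(2.560000) = 2.647187
x_2 = g(2.647187) = 2.645752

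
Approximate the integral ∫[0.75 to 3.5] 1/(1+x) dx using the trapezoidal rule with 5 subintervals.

f(x) = 1/(1+x)
a = 0.75, b = 3.5, n = 5
h = (b - a)/n = 0.550000

Trapezoidal rule: (h/2)[f(x₀) + 2f(x₁) + 2f(x₂) + ... + f(xₙ)]

x_0 = 0.7500, f(x_0) = 0.571429, coefficient = 1
x_1 = 1.3000, f(x_1) = 0.434783, coefficient = 2
x_2 = 1.8500, f(x_2) = 0.350877, coefficient = 2
x_3 = 2.4000, f(x_3) = 0.294118, coefficient = 2
x_4 = 2.9500, f(x_4) = 0.253165, coefficient = 2
x_5 = 3.5000, f(x_5) = 0.222222, coefficient = 1

I ≈ (0.550000/2) × 3.459535 = 0.951372
Exact value: 0.944462
Error: 0.006910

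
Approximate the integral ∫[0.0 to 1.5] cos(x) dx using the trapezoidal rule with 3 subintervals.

f(x) = cos(x)
a = 0.0, b = 1.5, n = 3
h = (b - a)/n = 0.500000

Trapezoidal rule: (h/2)[f(x₀) + 2f(x₁) + 2f(x₂) + ... + f(xₙ)]

x_0 = 0.0000, f(x_0) = 1.000000, coefficient = 1
x_1 = 0.5000, f(x_1) = 0.877583, coefficient = 2
x_2 = 1.0000, f(x_2) = 0.540302, coefficient = 2
x_3 = 1.5000, f(x_3) = 0.070737, coefficient = 1

I ≈ (0.500000/2) × 3.906507 = 0.976627
Exact value: 0.997495
Error: 0.020868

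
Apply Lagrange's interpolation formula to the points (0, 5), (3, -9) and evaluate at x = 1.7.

Lagrange interpolation formula:
P(x) = Σ yᵢ × Lᵢ(x)
where Lᵢ(x) = Π_{j≠i} (x - xⱼ)/(xᵢ - xⱼ)

L_0(1.7) = (1.7 - 3)/(0 - 3) = 0.433333
L_1(1.7) = (1.7 - 0)/(3 - 0) = 0.566667

P(1.7) = 5×L_0(1.7) + (-9)×L_1(1.7)
P(1.7) = -2.933333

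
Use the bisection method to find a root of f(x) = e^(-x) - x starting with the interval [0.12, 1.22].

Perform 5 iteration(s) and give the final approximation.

f(x) = e^(-x) - x
Initial interval: [0.12, 1.22]

Iteration 1:
  c_1 = (0.120000 + 1.220000)/2 = 0.670000
  f(c_1) = f(0.670000) = -0.158291
  f(a) × f(c) < 0, new interval: [0.120000, 0.670000]
Iteration 2:
  c_2 = (0.120000 + 0.670000)/2 = 0.395000
  f(c_2) = f(0.395000) = 0.278680
  f(a) × f(c) ≥ 0, new interval: [0.395000, 0.670000]
Iteration 3:
  c_3 = (0.395000 + 0.670000)/2 = 0.532500
  f(c_3) = f(0.532500) = 0.054635
  f(a) × f(c) ≥ 0, new interval: [0.532500, 0.670000]
Iteration 4:
  c_4 = (0.532500 + 0.670000)/2 = 0.601250
  f(c_4) = f(0.601250) = -0.053124
  f(a) × f(c) < 0, new interval: [0.532500, 0.601250]
Iteration 5:
  c_5 = (0.532500 + 0.601250)/2 = 0.566875
  f(c_5) = f(0.566875) = 0.000420
  f(a) × f(c) ≥ 0, new interval: [0.566875, 0.601250]

After 5 iteration(s), the approximation is c_5 = 0.566875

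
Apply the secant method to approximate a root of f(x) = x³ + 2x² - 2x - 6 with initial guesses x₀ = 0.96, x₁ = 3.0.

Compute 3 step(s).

f(x) = x³ + 2x² - 2x - 6
x₀ = 0.96, x₁ = 3.0

Secant formula: x_{n+1} = x_n - f(x_n)(x_n - x_{n-1})/(f(x_n) - f(x_{n-1}))

Iteration 1:
  f(0.960000) = -5.192064
  f(3.000000) = 33.000000
  x_2 = 3.000000 - 33.000000×(3.000000 - 0.960000)/(33.000000 - (-5.192064))
       = 1.237330
Iteration 2:
  f(3.000000) = 33.000000
  f(1.237330) = -3.518354
  x_3 = 1.237330 - (-3.518354)×(1.237330 - 3.000000)/(-3.518354 - 33.000000)
       = 1.407154
Iteration 3:
  f(1.237330) = -3.518354
  f(1.407154) = -2.067860
  x_4 = 1.407154 - (-2.067860)×(1.407154 - 1.237330)/(-2.067860 - (-3.518354))
       = 1.649260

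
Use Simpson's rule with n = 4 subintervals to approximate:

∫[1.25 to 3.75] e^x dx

f(x) = e^x
a = 1.25, b = 3.75, n = 4
h = (b - a)/n = 0.625000

Simpson's rule: (h/3)[f(x₀) + 4f(x₁) + 2f(x₂) + ... + f(xₙ)]

x_0 = 1.2500, f(x_0) = 3.490343, coefficient = 1
x_1 = 1.8750, f(x_1) = 6.520819, coefficient = 4
x_2 = 2.5000, f(x_2) = 12.182494, coefficient = 2
x_3 = 3.1250, f(x_3) = 22.759895, coefficient = 4
x_4 = 3.7500, f(x_4) = 42.521082, coefficient = 1

I ≈ (0.625000/3) × 187.499270 = 39.062348
Exact value: 39.030739
Error: 0.031609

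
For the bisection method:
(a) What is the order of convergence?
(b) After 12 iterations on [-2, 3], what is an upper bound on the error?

(a) Bisection has linear (order 1) convergence; the error is halved each step.

(b) Error bound = (b-a)/2^n = (3 - (-2))/2^{12}
    = 5/2^{12}

(a) 1 (linear); (b) error ≤ 1.22e-03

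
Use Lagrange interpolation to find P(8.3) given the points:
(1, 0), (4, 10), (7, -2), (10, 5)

Lagrange interpolation formula:
P(x) = Σ yᵢ × Lᵢ(x)
where Lᵢ(x) = Π_{j≠i} (x - xⱼ)/(xᵢ - xⱼ)

L_0(8.3) = (8.3 - 4)/(1 - 4) × (8.3 - 7)/(1 - 7) × (8.3 - 10)/(1 - 10) = 0.058660
L_1(8.3) = (8.3 - 1)/(4 - 1) × (8.3 - 7)/(4 - 7) × (8.3 - 10)/(4 - 10) = -0.298759
L_2(8.3) = (8.3 - 1)/(7 - 1) × (8.3 - 4)/(7 - 4) × (8.3 - 10)/(7 - 10) = 0.988204
L_3(8.3) = (8.3 - 1)/(10 - 1) × (8.3 - 4)/(10 - 4) × (8.3 - 7)/(10 - 7) = 0.251895

P(8.3) = 0×L_0(8.3) + 10×L_1(8.3) + (-2)×L_2(8.3) + 5×L_3(8.3)
P(8.3) = -3.704525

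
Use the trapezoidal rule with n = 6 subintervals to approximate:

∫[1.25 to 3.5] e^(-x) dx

f(x) = e^(-x)
a = 1.25, b = 3.5, n = 6
h = (b - a)/n = 0.375000

Trapezoidal rule: (h/2)[f(x₀) + 2f(x₁) + 2f(x₂) + ... + f(xₙ)]

x_0 = 1.2500, f(x_0) = 0.286505, coefficient = 1
x_1 = 1.6250, f(x_1) = 0.196912, coefficient = 2
x_2 = 2.0000, f(x_2) = 0.135335, coefficient = 2
x_3 = 2.3750, f(x_3) = 0.093014, coefficient = 2
x_4 = 2.7500, f(x_4) = 0.063928, coefficient = 2
x_5 = 3.1250, f(x_5) = 0.043937, coefficient = 2
x_6 = 3.5000, f(x_6) = 0.030197, coefficient = 1

I ≈ (0.375000/2) × 1.382955 = 0.259304
Exact value: 0.256307
Error: 0.002997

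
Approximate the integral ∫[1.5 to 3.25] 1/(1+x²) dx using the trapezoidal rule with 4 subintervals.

f(x) = 1/(1+x²)
a = 1.5, b = 3.25, n = 4
h = (b - a)/n = 0.437500

Trapezoidal rule: (h/2)[f(x₀) + 2f(x₁) + 2f(x₂) + ... + f(xₙ)]

x_0 = 1.5000, f(x_0) = 0.307692, coefficient = 1
x_1 = 1.9375, f(x_1) = 0.210353, coefficient = 2
x_2 = 2.3750, f(x_2) = 0.150588, coefficient = 2
x_3 = 2.8125, f(x_3) = 0.112231, coefficient = 2
x_4 = 3.2500, f(x_4) = 0.086486, coefficient = 1

I ≈ (0.437500/2) × 1.340525 = 0.293240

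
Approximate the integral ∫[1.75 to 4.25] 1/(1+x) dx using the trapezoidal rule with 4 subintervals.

f(x) = 1/(1+x)
a = 1.75, b = 4.25, n = 4
h = (b - a)/n = 0.625000

Trapezoidal rule: (h/2)[f(x₀) + 2f(x₁) + 2f(x₂) + ... + f(xₙ)]

x_0 = 1.7500, f(x_0) = 0.363636, coefficient = 1
x_1 = 2.3750, f(x_1) = 0.296296, coefficient = 2
x_2 = 3.0000, f(x_2) = 0.250000, coefficient = 2
x_3 = 3.6250, f(x_3) = 0.216216, coefficient = 2
x_4 = 4.2500, f(x_4) = 0.190476, coefficient = 1

I ≈ (0.625000/2) × 2.079138 = 0.649730
Exact value: 0.646627
Error: 0.003103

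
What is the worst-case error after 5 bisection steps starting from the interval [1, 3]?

Bisection error bound: |error| ≤ (b-a)/2^n
|error| ≤ (3 - 1)/2^5 = 2/2^5
|error| ≤ 0.0625000000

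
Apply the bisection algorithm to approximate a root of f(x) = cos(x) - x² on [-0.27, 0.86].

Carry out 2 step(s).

f(x) = cos(x) - x²
Initial interval: [-0.27, 0.86]

Iteration 1:
  c_1 = (-0.270000 + 0.860000)/2 = 0.295000
  f(c_1) = f(0.295000) = 0.869777
  f(a) × f(c) ≥ 0, new interval: [0.295000, 0.860000]
Iteration 2:
  c_2 = (0.295000 + 0.860000)/2 = 0.577500
  f(c_2) = f(0.577500) = 0.504324
  f(a) × f(c) ≥ 0, new interval: [0.577500, 0.860000]

After 2 iteration(s), the approximation is c_2 = 0.577500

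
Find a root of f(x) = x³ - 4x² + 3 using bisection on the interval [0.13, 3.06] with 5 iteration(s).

f(x) = x³ - 4x² + 3
Initial interval: [0.13, 3.06]

Iteration 1:
  c_1 = (0.130000 + 3.060000)/2 = 1.595000
  f(c_1) = f(1.595000) = -3.118380
  f(a) × f(c) < 0, new interval: [0.130000, 1.595000]
Iteration 2:
  c_2 = (0.130000 + 1.595000)/2 = 0.862500
  f(c_2) = f(0.862500) = 0.665994
  f(a) × f(c) ≥ 0, new interval: [0.862500, 1.595000]
Iteration 3:
  c_3 = (0.862500 + 1.595000)/2 = 1.228750
  f(c_3) = f(1.228750) = -1.184107
  f(a) × f(c) < 0, new interval: [0.862500, 1.228750]
Iteration 4:
  c_4 = (0.862500 + 1.228750)/2 = 1.045625
  f(c_4) = f(1.045625) = -0.230112
  f(a) × f(c) < 0, new interval: [0.862500, 1.045625]
Iteration 5:
  c_5 = (0.862500 + 1.045625)/2 = 0.954063
  f(c_5) = f(0.954063) = 0.227480
  f(a) × f(c) ≥ 0, new interval: [0.954063, 1.045625]

After 5 iteration(s), the approximation is c_5 = 0.954063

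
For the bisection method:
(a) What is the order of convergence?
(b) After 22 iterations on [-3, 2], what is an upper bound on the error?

(a) Bisection has linear (order 1) convergence; the error is halved each step.

(b) Error bound = (b-a)/2^n = (2 - (-3))/2^{22}
    = 5/2^{22}

(a) 1 (linear); (b) error ≤ 1.19e-06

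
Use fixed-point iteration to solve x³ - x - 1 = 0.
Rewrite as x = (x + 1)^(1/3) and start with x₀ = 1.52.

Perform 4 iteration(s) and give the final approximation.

Equation: x³ - x - 1 = 0
Fixed-point form: x = (x + 1)^(1/3)
x₀ = 1.52

x_1 = g(1.520000) = 1.360818
x_2 = g(1.360818) = 1.331540
x_3 = g(1.331540) = 1.326013
x_4 = g(1.326013) = 1.324964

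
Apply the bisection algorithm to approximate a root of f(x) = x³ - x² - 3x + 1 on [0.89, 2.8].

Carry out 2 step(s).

f(x) = x³ - x² - 3x + 1
Initial interval: [0.89, 2.8]

Iteration 1:
  c_1 = (0.890000 + 2.800000)/2 = 1.845000
  f(c_1) = f(1.845000) = -1.658599
  f(a) × f(c) ≥ 0, new interval: [1.845000, 2.800000]
Iteration 2:
  c_2 = (1.845000 + 2.800000)/2 = 2.322500
  f(c_2) = f(2.322500) = 1.166073
  f(a) × f(c) < 0, new interval: [1.845000, 2.322500]

After 2 iteration(s), the approximation is c_2 = 2.322500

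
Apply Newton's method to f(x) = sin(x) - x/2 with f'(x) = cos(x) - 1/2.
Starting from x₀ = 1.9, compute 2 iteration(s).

f(x) = sin(x) - x/2
f'(x) = cos(x) - 1/2
x₀ = 1.9

Newton-Raphson formula: x_{n+1} = x_n - f(x_n)/f'(x_n)

Iteration 1:
  f(1.900000) = -0.003700
  f'(1.900000) = -0.823290
  x_1 = 1.900000 - (-0.003700)/(-0.823290) = 1.895506
Iteration 2:
  f(1.895506) = -0.000010
  f'(1.895506) = -0.819034
  x_2 = 1.895506 - (-0.000010)/(-0.819034) = 1.895494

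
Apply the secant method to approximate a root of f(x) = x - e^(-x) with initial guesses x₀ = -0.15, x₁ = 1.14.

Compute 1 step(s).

f(x) = x - e^(-x)
x₀ = -0.15, x₁ = 1.14

Secant formula: x_{n+1} = x_n - f(x_n)(x_n - x_{n-1})/(f(x_n) - f(x_{n-1}))

Iteration 1:
  f(-0.150000) = -1.311834
  f(1.140000) = 0.820181
  x_2 = 1.140000 - 0.820181×(1.140000 - (-0.150000))/(0.820181 - (-1.311834))
       = 0.643740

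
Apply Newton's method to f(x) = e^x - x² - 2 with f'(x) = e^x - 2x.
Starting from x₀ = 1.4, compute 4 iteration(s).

f(x) = e^x - x² - 2
f'(x) = e^x - 2x
x₀ = 1.4

Newton-Raphson formula: x_{n+1} = x_n - f(x_n)/f'(x_n)

Iteration 1:
  f(1.400000) = 0.095200
  f'(1.400000) = 1.255200
  x_1 = 1.400000 - 0.095200/1.255200 = 1.324156
Iteration 2:
  f(1.324156) = 0.005622
  f'(1.324156) = 1.110699
  x_2 = 1.324156 - 0.005622/1.110699 = 1.319094
Iteration 3:
  f(1.319094) = 0.000022
  f'(1.319094) = 1.101843
  x_3 = 1.319094 - 0.000022/1.101843 = 1.319074
Iteration 4:
  f(1.319074) = 0.000000
  f'(1.319074) = 1.101808
  x_4 = 1.319074 - 0.000000/1.101808 = 1.319074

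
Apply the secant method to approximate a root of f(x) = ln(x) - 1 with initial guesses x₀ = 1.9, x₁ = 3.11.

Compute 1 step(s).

f(x) = ln(x) - 1
x₀ = 1.9, x₁ = 3.11

Secant formula: x_{n+1} = x_n - f(x_n)(x_n - x_{n-1})/(f(x_n) - f(x_{n-1}))

Iteration 1:
  f(1.900000) = -0.358146
  f(3.110000) = 0.134623
  x_2 = 3.110000 - 0.134623×(3.110000 - 1.900000)/(0.134623 - (-0.358146))
       = 2.779432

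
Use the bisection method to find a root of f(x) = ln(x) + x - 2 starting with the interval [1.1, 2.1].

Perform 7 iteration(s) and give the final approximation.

f(x) = ln(x) + x - 2
Initial interval: [1.1, 2.1]

Iteration 1:
  c_1 = (1.100000 + 2.100000)/2 = 1.600000
  f(c_1) = f(1.600000) = 0.070004
  f(a) × f(c) < 0, new interval: [1.100000, 1.600000]
Iteration 2:
  c_2 = (1.100000 + 1.600000)/2 = 1.350000
  f(c_2) = f(1.350000) = -0.349895
  f(a) × f(c) ≥ 0, new interval: [1.350000, 1.600000]
Iteration 3:
  c_3 = (1.350000 + 1.600000)/2 = 1.475000
  f(c_3) = f(1.475000) = -0.136342
  f(a) × f(c) ≥ 0, new interval: [1.475000, 1.600000]
Iteration 4:
  c_4 = (1.475000 + 1.600000)/2 = 1.537500
  f(c_4) = f(1.537500) = -0.032342
  f(a) × f(c) ≥ 0, new interval: [1.537500, 1.600000]
Iteration 5:
  c_5 = (1.537500 + 1.600000)/2 = 1.568750
  f(c_5) = f(1.568750) = 0.019029
  f(a) × f(c) < 0, new interval: [1.537500, 1.568750]
Iteration 6:
  c_6 = (1.537500 + 1.568750)/2 = 1.553125
  f(c_6) = f(1.553125) = -0.006606
  f(a) × f(c) ≥ 0, new interval: [1.553125, 1.568750]
Iteration 7:
  c_7 = (1.553125 + 1.568750)/2 = 1.560938
  f(c_7) = f(1.560938) = 0.006224
  f(a) × f(c) < 0, new interval: [1.553125, 1.560938]

After 7 iteration(s), the approximation is c_7 = 1.560938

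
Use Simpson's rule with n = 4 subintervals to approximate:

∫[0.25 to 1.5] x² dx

f(x) = x²
a = 0.25, b = 1.5, n = 4
h = (b - a)/n = 0.312500

Simpson's rule: (h/3)[f(x₀) + 4f(x₁) + 2f(x₂) + ... + f(xₙ)]

x_0 = 0.2500, f(x_0) = 0.062500, coefficient = 1
x_1 = 0.5625, f(x_1) = 0.316406, coefficient = 4
x_2 = 0.8750, f(x_2) = 0.765625, coefficient = 2
x_3 = 1.1875, f(x_3) = 1.410156, coefficient = 4
x_4 = 1.5000, f(x_4) = 2.250000, coefficient = 1

I ≈ (0.312500/3) × 10.750000 = 1.119792
Exact value: 1.119792
Error: 0.000000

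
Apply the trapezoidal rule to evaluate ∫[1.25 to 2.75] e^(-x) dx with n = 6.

f(x) = e^(-x)
a = 1.25, b = 2.75, n = 6
h = (b - a)/n = 0.250000

Trapezoidal rule: (h/2)[f(x₀) + 2f(x₁) + 2f(x₂) + ... + f(xₙ)]

x_0 = 1.2500, f(x_0) = 0.286505, coefficient = 1
x_1 = 1.5000, f(x_1) = 0.223130, coefficient = 2
x_2 = 1.7500, f(x_2) = 0.173774, coefficient = 2
x_3 = 2.0000, f(x_3) = 0.135335, coefficient = 2
x_4 = 2.2500, f(x_4) = 0.105399, coefficient = 2
x_5 = 2.5000, f(x_5) = 0.082085, coefficient = 2
x_6 = 2.7500, f(x_6) = 0.063928, coefficient = 1

I ≈ (0.250000/2) × 1.789880 = 0.223735
Exact value: 0.222577
Error: 0.001158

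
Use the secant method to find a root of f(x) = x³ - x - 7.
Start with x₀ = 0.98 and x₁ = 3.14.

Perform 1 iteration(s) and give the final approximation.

f(x) = x³ - x - 7
x₀ = 0.98, x₁ = 3.14

Secant formula: x_{n+1} = x_n - f(x_n)(x_n - x_{n-1})/(f(x_n) - f(x_{n-1}))

Iteration 1:
  f(0.980000) = -7.038808
  f(3.140000) = 20.819144
  x_2 = 3.140000 - 20.819144×(3.140000 - 0.980000)/(20.819144 - (-7.038808))
       = 1.525762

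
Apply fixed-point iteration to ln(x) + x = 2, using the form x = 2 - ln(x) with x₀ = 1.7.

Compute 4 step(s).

Equation: ln(x) + x = 2
Fixed-point form: x = 2 - ln(x)
x₀ = 1.7

x_1 = g(1.700000) = 1.469372
x_2 = g(1.469372) = 1.615165
x_3 = g(1.615165) = 1.520563
x_4 = g(1.520563) = 1.580919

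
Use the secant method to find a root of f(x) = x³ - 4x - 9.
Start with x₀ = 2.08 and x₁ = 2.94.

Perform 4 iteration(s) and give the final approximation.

f(x) = x³ - 4x - 9
x₀ = 2.08, x₁ = 2.94

Secant formula: x_{n+1} = x_n - f(x_n)(x_n - x_{n-1})/(f(x_n) - f(x_{n-1}))

Iteration 1:
  f(2.080000) = -8.321088
  f(2.940000) = 4.652184
  x_2 = 2.940000 - 4.652184×(2.940000 - 2.080000)/(4.652184 - (-8.321088))
       = 2.631606
Iteration 2:
  f(2.940000) = 4.652184
  f(2.631606) = -1.301630
  x_3 = 2.631606 - (-1.301630)×(2.631606 - 2.940000)/(-1.301630 - 4.652184)
       = 2.699028
Iteration 3:
  f(2.631606) = -1.301630
  f(2.699028) = -0.134371
  x_4 = 2.699028 - (-0.134371)×(2.699028 - 2.631606)/(-0.134371 - (-1.301630))
       = 2.706789
Iteration 4:
  f(2.699028) = -0.134371
  f(2.706789) = 0.004690
  x_5 = 2.706789 - 0.004690×(2.706789 - 2.699028)/(0.004690 - (-0.134371))
       = 2.706527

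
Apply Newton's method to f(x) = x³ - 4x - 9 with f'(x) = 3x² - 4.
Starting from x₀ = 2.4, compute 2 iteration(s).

f(x) = x³ - 4x - 9
f'(x) = 3x² - 4
x₀ = 2.4

Newton-Raphson formula: x_{n+1} = x_n - f(x_n)/f'(x_n)

Iteration 1:
  f(2.400000) = -4.776000
  f'(2.400000) = 13.280000
  x_1 = 2.400000 - (-4.776000)/13.280000 = 2.759639
Iteration 2:
  f(2.759639) = 0.977763
  f'(2.759639) = 18.846815
  x_2 = 2.759639 - 0.977763/18.846815 = 2.707759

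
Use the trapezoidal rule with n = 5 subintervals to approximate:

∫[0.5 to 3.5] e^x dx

f(x) = e^x
a = 0.5, b = 3.5, n = 5
h = (b - a)/n = 0.600000

Trapezoidal rule: (h/2)[f(x₀) + 2f(x₁) + 2f(x₂) + ... + f(xₙ)]

x_0 = 0.5000, f(x_0) = 1.648721, coefficient = 1
x_1 = 1.1000, f(x_1) = 3.004166, coefficient = 2
x_2 = 1.7000, f(x_2) = 5.473947, coefficient = 2
x_3 = 2.3000, f(x_3) = 9.974182, coefficient = 2
x_4 = 2.9000, f(x_4) = 18.174145, coefficient = 2
x_5 = 3.5000, f(x_5) = 33.115452, coefficient = 1

I ≈ (0.600000/2) × 108.017056 = 32.405117
Exact value: 31.466731
Error: 0.938386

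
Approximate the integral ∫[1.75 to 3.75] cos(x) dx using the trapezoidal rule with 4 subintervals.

f(x) = cos(x)
a = 1.75, b = 3.75, n = 4
h = (b - a)/n = 0.500000

Trapezoidal rule: (h/2)[f(x₀) + 2f(x₁) + 2f(x₂) + ... + f(xₙ)]

x_0 = 1.7500, f(x_0) = -0.178246, coefficient = 1
x_1 = 2.2500, f(x_1) = -0.628174, coefficient = 2
x_2 = 2.7500, f(x_2) = -0.924302, coefficient = 2
x_3 = 3.2500, f(x_3) = -0.994130, coefficient = 2
x_4 = 3.7500, f(x_4) = -0.820559, coefficient = 1

I ≈ (0.500000/2) × -6.092017 = -1.523004
Exact value: -1.555547
Error: 0.032543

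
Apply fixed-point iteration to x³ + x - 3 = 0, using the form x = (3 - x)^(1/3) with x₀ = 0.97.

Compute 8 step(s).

Equation: x³ + x - 3 = 0
Fixed-point form: x = (3 - x)^(1/3)
x₀ = 0.97

x_1 = g(0.970000) = 1.266189
x_2 = g(1.266189) = 1.201344
x_3 = g(1.201344) = 1.216138
x_4 = g(1.216138) = 1.212794
x_5 = g(1.212794) = 1.213551
x_6 = g(1.213551) = 1.213380
x_7 = g(1.213380) = 1.213419
x_8 = g(1.213419) = 1.213410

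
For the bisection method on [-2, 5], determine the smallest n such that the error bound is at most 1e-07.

We need (b-a)/2^n ≤ 1e-07
(5 - (-2))/2^n ≤ 1e-07
7/2^n ≤ 1e-07
2^n ≥ 70000000
n ≥ log₂(70000000) = 26.06
n ≥ 27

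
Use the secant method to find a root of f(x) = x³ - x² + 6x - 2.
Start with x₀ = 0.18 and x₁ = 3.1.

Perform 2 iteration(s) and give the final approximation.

f(x) = x³ - x² + 6x - 2
x₀ = 0.18, x₁ = 3.1

Secant formula: x_{n+1} = x_n - f(x_n)(x_n - x_{n-1})/(f(x_n) - f(x_{n-1}))

Iteration 1:
  f(0.180000) = -0.946568
  f(3.100000) = 36.781000
  x_2 = 3.100000 - 36.781000×(3.100000 - 0.180000)/(36.781000 - (-0.946568))
       = 0.253262
Iteration 2:
  f(3.100000) = 36.781000
  f(0.253262) = -0.528328
  x_3 = 0.253262 - (-0.528328)×(0.253262 - 3.100000)/(-0.528328 - 36.781000)
       = 0.293573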